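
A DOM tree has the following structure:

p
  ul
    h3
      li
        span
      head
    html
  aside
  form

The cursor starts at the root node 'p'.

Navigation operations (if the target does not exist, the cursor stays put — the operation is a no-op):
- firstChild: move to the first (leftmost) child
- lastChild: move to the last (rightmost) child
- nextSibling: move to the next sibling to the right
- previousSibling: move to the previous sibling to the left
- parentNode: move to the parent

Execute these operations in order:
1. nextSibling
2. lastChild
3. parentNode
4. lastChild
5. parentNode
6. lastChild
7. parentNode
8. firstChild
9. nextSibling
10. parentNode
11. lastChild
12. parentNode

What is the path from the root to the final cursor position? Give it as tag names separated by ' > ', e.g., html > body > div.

After 1 (nextSibling): p (no-op, stayed)
After 2 (lastChild): form
After 3 (parentNode): p
After 4 (lastChild): form
After 5 (parentNode): p
After 6 (lastChild): form
After 7 (parentNode): p
After 8 (firstChild): ul
After 9 (nextSibling): aside
After 10 (parentNode): p
After 11 (lastChild): form
After 12 (parentNode): p

Answer: p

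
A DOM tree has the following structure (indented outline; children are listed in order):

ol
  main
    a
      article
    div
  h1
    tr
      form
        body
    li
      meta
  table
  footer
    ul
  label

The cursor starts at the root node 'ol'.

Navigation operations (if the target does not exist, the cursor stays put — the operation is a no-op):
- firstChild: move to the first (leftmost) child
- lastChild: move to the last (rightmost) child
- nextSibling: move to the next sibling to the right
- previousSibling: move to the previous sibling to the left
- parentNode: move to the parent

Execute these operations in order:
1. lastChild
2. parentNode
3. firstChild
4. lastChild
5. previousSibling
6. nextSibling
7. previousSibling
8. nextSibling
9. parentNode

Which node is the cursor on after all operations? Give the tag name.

Answer: main

Derivation:
After 1 (lastChild): label
After 2 (parentNode): ol
After 3 (firstChild): main
After 4 (lastChild): div
After 5 (previousSibling): a
After 6 (nextSibling): div
After 7 (previousSibling): a
After 8 (nextSibling): div
After 9 (parentNode): main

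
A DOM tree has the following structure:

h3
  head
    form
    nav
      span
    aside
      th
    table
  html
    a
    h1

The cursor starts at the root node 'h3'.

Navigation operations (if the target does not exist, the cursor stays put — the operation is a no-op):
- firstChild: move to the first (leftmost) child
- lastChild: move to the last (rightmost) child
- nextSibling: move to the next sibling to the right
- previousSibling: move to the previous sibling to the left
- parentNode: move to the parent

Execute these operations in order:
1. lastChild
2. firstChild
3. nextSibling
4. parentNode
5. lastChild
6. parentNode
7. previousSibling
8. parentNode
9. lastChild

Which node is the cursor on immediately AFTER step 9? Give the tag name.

After 1 (lastChild): html
After 2 (firstChild): a
After 3 (nextSibling): h1
After 4 (parentNode): html
After 5 (lastChild): h1
After 6 (parentNode): html
After 7 (previousSibling): head
After 8 (parentNode): h3
After 9 (lastChild): html

Answer: html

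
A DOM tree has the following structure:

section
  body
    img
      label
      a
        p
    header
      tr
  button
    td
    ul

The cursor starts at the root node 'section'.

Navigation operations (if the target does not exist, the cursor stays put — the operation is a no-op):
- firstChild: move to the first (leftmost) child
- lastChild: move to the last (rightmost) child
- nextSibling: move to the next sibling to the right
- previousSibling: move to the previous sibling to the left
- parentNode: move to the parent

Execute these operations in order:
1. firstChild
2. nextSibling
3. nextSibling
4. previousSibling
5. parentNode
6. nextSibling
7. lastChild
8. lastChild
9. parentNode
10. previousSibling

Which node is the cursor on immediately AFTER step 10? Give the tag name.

Answer: body

Derivation:
After 1 (firstChild): body
After 2 (nextSibling): button
After 3 (nextSibling): button (no-op, stayed)
After 4 (previousSibling): body
After 5 (parentNode): section
After 6 (nextSibling): section (no-op, stayed)
After 7 (lastChild): button
After 8 (lastChild): ul
After 9 (parentNode): button
After 10 (previousSibling): body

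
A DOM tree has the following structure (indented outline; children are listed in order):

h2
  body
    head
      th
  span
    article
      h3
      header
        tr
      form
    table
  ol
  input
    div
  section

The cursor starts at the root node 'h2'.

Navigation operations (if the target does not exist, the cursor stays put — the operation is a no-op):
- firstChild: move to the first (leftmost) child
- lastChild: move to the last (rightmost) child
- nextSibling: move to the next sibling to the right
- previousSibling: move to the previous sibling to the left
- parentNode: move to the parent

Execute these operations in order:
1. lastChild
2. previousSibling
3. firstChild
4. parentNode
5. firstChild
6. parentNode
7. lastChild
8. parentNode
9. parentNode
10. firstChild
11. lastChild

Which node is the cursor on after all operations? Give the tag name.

After 1 (lastChild): section
After 2 (previousSibling): input
After 3 (firstChild): div
After 4 (parentNode): input
After 5 (firstChild): div
After 6 (parentNode): input
After 7 (lastChild): div
After 8 (parentNode): input
After 9 (parentNode): h2
After 10 (firstChild): body
After 11 (lastChild): head

Answer: head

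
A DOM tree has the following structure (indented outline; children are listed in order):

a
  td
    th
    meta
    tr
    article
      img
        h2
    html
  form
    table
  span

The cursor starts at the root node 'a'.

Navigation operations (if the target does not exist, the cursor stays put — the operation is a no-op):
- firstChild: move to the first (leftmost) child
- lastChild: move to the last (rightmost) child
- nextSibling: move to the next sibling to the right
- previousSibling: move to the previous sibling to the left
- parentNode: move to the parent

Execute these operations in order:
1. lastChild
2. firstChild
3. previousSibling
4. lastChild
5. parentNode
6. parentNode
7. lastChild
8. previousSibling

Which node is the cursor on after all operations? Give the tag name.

Answer: form

Derivation:
After 1 (lastChild): span
After 2 (firstChild): span (no-op, stayed)
After 3 (previousSibling): form
After 4 (lastChild): table
After 5 (parentNode): form
After 6 (parentNode): a
After 7 (lastChild): span
After 8 (previousSibling): form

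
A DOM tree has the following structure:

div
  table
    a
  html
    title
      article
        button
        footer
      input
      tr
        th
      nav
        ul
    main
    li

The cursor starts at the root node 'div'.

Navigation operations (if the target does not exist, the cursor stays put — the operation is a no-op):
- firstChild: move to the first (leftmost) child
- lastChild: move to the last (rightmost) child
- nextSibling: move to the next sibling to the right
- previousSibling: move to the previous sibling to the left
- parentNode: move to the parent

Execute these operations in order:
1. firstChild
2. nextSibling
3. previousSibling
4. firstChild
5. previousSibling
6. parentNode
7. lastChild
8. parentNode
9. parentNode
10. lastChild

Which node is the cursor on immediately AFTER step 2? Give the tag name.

Answer: html

Derivation:
After 1 (firstChild): table
After 2 (nextSibling): html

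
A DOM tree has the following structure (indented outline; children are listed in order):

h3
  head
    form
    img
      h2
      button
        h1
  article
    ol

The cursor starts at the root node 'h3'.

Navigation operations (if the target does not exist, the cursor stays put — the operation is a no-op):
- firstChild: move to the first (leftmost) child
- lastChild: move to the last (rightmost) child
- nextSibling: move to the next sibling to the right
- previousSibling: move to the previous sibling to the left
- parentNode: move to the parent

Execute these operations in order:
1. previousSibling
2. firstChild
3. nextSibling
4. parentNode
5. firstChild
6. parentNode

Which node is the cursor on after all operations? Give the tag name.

Answer: h3

Derivation:
After 1 (previousSibling): h3 (no-op, stayed)
After 2 (firstChild): head
After 3 (nextSibling): article
After 4 (parentNode): h3
After 5 (firstChild): head
After 6 (parentNode): h3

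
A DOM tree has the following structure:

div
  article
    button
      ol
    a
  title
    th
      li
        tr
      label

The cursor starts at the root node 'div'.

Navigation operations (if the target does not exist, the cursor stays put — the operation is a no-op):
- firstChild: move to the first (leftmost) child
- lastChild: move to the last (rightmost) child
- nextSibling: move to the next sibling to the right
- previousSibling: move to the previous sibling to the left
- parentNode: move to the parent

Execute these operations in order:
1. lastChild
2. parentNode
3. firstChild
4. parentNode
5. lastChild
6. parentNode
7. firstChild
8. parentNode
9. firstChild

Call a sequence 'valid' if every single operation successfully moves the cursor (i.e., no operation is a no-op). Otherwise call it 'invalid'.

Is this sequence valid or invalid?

After 1 (lastChild): title
After 2 (parentNode): div
After 3 (firstChild): article
After 4 (parentNode): div
After 5 (lastChild): title
After 6 (parentNode): div
After 7 (firstChild): article
After 8 (parentNode): div
After 9 (firstChild): article

Answer: valid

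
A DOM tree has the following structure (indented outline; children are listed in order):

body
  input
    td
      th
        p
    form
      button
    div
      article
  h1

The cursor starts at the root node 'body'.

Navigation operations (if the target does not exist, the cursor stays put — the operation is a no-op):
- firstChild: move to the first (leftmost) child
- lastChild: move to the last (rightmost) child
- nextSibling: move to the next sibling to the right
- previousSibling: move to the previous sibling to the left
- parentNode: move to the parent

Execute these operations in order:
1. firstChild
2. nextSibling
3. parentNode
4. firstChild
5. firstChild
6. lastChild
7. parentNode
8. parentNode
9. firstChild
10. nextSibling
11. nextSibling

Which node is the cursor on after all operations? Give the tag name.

Answer: div

Derivation:
After 1 (firstChild): input
After 2 (nextSibling): h1
After 3 (parentNode): body
After 4 (firstChild): input
After 5 (firstChild): td
After 6 (lastChild): th
After 7 (parentNode): td
After 8 (parentNode): input
After 9 (firstChild): td
After 10 (nextSibling): form
After 11 (nextSibling): div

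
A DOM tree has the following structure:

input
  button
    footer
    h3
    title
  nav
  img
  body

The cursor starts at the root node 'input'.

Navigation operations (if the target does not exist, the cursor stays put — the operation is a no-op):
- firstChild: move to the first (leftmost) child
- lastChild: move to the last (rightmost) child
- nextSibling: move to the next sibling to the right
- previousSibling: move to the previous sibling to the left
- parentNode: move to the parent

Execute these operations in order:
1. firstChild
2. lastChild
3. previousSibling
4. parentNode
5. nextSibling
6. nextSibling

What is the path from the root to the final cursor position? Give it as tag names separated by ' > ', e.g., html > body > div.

Answer: input > img

Derivation:
After 1 (firstChild): button
After 2 (lastChild): title
After 3 (previousSibling): h3
After 4 (parentNode): button
After 5 (nextSibling): nav
After 6 (nextSibling): img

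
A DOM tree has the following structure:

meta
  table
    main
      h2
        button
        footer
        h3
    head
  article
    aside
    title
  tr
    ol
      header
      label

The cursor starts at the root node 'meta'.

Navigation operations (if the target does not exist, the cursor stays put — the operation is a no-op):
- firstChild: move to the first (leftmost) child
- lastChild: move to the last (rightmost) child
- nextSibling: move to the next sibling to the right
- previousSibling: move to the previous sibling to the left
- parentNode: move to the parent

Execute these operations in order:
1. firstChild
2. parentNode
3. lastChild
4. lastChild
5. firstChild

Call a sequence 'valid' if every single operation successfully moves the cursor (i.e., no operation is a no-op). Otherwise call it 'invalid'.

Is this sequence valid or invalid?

After 1 (firstChild): table
After 2 (parentNode): meta
After 3 (lastChild): tr
After 4 (lastChild): ol
After 5 (firstChild): header

Answer: valid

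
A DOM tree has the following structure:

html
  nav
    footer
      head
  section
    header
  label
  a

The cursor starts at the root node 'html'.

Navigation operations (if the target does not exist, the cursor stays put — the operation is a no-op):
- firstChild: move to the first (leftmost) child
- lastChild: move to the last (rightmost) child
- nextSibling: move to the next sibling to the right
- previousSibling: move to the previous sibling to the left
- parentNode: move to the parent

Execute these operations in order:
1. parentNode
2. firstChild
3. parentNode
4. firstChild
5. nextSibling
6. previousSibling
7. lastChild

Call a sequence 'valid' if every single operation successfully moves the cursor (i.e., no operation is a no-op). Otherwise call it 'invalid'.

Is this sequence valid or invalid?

After 1 (parentNode): html (no-op, stayed)
After 2 (firstChild): nav
After 3 (parentNode): html
After 4 (firstChild): nav
After 5 (nextSibling): section
After 6 (previousSibling): nav
After 7 (lastChild): footer

Answer: invalid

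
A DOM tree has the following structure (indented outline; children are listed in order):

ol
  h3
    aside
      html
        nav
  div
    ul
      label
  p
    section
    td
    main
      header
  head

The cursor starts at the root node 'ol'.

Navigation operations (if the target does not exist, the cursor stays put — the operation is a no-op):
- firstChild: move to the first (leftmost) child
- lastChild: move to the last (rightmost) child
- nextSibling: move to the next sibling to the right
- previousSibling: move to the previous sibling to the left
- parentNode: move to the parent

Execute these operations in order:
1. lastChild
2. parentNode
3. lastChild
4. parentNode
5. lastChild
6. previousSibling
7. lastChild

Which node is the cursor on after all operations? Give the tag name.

After 1 (lastChild): head
After 2 (parentNode): ol
After 3 (lastChild): head
After 4 (parentNode): ol
After 5 (lastChild): head
After 6 (previousSibling): p
After 7 (lastChild): main

Answer: main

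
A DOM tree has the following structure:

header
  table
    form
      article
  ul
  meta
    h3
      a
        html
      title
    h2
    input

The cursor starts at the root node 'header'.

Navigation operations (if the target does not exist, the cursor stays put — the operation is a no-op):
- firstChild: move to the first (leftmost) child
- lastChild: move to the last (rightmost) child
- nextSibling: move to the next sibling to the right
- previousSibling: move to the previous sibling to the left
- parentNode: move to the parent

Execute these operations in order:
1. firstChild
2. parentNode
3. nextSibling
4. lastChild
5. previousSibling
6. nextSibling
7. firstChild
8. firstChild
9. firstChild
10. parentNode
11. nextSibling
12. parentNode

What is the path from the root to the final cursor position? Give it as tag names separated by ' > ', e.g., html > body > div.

Answer: header > meta > h3

Derivation:
After 1 (firstChild): table
After 2 (parentNode): header
After 3 (nextSibling): header (no-op, stayed)
After 4 (lastChild): meta
After 5 (previousSibling): ul
After 6 (nextSibling): meta
After 7 (firstChild): h3
After 8 (firstChild): a
After 9 (firstChild): html
After 10 (parentNode): a
After 11 (nextSibling): title
After 12 (parentNode): h3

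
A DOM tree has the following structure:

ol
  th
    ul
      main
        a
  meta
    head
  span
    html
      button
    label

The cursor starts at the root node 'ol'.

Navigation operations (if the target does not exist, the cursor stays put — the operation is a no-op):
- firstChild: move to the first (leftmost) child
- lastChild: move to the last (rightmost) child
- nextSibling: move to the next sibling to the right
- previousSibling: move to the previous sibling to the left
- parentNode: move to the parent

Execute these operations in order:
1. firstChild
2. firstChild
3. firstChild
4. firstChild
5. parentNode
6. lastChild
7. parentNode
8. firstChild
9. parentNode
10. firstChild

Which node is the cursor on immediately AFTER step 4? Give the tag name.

After 1 (firstChild): th
After 2 (firstChild): ul
After 3 (firstChild): main
After 4 (firstChild): a

Answer: a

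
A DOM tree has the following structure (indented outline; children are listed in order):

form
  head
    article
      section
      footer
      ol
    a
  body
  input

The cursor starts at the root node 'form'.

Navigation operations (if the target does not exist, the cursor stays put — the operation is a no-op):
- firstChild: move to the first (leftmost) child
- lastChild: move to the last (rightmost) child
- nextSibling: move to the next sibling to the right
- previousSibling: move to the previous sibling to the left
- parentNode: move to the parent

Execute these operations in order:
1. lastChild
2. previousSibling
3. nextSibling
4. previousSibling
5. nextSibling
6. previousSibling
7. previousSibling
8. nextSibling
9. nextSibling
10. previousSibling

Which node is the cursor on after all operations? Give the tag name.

After 1 (lastChild): input
After 2 (previousSibling): body
After 3 (nextSibling): input
After 4 (previousSibling): body
After 5 (nextSibling): input
After 6 (previousSibling): body
After 7 (previousSibling): head
After 8 (nextSibling): body
After 9 (nextSibling): input
After 10 (previousSibling): body

Answer: body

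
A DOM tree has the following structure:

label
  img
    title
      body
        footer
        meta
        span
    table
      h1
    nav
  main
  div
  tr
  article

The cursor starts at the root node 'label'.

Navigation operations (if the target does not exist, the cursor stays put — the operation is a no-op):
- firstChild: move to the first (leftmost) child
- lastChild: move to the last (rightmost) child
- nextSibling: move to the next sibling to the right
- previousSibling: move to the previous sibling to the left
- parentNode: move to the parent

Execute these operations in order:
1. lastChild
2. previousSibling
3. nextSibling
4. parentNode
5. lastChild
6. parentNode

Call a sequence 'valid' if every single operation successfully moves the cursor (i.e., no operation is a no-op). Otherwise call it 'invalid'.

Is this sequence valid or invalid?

Answer: valid

Derivation:
After 1 (lastChild): article
After 2 (previousSibling): tr
After 3 (nextSibling): article
After 4 (parentNode): label
After 5 (lastChild): article
After 6 (parentNode): label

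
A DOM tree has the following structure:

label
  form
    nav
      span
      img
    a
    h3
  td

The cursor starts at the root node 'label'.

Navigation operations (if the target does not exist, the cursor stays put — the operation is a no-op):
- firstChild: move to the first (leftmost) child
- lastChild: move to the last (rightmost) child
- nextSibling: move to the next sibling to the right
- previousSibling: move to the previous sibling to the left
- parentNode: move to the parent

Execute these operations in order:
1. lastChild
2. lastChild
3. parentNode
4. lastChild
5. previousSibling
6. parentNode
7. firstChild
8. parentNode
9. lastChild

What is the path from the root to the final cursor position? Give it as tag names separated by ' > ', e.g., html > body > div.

After 1 (lastChild): td
After 2 (lastChild): td (no-op, stayed)
After 3 (parentNode): label
After 4 (lastChild): td
After 5 (previousSibling): form
After 6 (parentNode): label
After 7 (firstChild): form
After 8 (parentNode): label
After 9 (lastChild): td

Answer: label > td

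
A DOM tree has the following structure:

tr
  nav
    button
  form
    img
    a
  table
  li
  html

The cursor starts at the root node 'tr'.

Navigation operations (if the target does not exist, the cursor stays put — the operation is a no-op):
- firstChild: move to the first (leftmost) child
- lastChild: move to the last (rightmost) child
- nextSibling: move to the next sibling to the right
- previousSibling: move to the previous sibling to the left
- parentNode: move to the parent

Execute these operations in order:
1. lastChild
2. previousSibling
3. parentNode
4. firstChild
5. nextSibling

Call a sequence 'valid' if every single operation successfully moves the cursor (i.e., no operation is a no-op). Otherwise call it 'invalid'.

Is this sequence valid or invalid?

Answer: valid

Derivation:
After 1 (lastChild): html
After 2 (previousSibling): li
After 3 (parentNode): tr
After 4 (firstChild): nav
After 5 (nextSibling): form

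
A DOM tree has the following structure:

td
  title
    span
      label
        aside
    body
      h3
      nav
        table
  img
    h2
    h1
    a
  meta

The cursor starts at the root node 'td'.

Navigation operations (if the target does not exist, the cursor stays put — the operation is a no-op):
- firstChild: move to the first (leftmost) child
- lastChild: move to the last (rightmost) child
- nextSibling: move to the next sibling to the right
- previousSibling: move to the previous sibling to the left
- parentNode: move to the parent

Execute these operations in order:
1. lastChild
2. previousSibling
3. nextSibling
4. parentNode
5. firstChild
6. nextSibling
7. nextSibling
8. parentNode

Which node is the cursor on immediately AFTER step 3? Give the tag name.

After 1 (lastChild): meta
After 2 (previousSibling): img
After 3 (nextSibling): meta

Answer: meta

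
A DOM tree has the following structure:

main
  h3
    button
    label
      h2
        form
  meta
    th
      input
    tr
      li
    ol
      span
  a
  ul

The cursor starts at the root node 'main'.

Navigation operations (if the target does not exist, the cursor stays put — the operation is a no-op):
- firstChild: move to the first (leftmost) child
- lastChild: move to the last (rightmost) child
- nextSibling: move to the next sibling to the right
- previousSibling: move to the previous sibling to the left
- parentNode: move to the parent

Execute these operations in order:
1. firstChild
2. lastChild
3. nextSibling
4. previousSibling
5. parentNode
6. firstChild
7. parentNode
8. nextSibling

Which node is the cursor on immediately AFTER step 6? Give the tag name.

After 1 (firstChild): h3
After 2 (lastChild): label
After 3 (nextSibling): label (no-op, stayed)
After 4 (previousSibling): button
After 5 (parentNode): h3
After 6 (firstChild): button

Answer: button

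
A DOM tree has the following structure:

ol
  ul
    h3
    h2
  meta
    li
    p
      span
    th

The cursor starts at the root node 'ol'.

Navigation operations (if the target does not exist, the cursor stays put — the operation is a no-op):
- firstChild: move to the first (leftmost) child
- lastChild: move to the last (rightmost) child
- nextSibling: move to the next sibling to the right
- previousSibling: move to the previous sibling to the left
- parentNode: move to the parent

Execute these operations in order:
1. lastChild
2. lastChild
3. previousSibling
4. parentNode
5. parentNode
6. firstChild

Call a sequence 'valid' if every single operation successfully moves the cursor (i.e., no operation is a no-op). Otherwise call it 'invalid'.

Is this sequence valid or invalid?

Answer: valid

Derivation:
After 1 (lastChild): meta
After 2 (lastChild): th
After 3 (previousSibling): p
After 4 (parentNode): meta
After 5 (parentNode): ol
After 6 (firstChild): ul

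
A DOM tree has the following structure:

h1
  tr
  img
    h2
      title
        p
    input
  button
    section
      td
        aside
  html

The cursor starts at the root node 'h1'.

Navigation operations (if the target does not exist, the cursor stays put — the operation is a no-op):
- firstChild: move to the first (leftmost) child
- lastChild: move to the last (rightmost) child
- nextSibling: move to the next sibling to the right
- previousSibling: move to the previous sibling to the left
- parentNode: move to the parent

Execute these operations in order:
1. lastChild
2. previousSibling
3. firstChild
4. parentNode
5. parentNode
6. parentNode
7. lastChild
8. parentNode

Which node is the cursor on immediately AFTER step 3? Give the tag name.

Answer: section

Derivation:
After 1 (lastChild): html
After 2 (previousSibling): button
After 3 (firstChild): section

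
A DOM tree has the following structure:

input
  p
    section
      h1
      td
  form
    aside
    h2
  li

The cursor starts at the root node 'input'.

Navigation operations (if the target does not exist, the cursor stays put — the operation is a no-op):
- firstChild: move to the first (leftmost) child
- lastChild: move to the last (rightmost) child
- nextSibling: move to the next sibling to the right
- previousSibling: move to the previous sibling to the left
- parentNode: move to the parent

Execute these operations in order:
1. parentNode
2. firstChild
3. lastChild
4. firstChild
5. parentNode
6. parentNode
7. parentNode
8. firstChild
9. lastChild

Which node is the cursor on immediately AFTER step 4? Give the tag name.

Answer: h1

Derivation:
After 1 (parentNode): input (no-op, stayed)
After 2 (firstChild): p
After 3 (lastChild): section
After 4 (firstChild): h1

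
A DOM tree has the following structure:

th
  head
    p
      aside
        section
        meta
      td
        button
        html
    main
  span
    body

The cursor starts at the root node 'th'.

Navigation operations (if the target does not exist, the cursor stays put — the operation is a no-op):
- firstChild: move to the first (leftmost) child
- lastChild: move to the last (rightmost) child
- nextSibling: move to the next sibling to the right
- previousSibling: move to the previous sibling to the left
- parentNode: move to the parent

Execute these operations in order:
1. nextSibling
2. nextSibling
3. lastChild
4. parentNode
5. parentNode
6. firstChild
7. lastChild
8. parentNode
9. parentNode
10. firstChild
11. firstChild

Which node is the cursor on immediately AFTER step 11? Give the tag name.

After 1 (nextSibling): th (no-op, stayed)
After 2 (nextSibling): th (no-op, stayed)
After 3 (lastChild): span
After 4 (parentNode): th
After 5 (parentNode): th (no-op, stayed)
After 6 (firstChild): head
After 7 (lastChild): main
After 8 (parentNode): head
After 9 (parentNode): th
After 10 (firstChild): head
After 11 (firstChild): p

Answer: p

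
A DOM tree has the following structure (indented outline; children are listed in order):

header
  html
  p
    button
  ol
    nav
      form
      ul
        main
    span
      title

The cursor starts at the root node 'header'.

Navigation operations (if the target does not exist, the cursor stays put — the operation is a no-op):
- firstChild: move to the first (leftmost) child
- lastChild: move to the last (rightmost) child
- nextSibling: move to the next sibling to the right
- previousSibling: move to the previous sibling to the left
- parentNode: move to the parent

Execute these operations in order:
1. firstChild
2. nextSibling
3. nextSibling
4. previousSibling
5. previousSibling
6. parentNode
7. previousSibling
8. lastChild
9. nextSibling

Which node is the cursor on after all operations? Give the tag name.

Answer: ol

Derivation:
After 1 (firstChild): html
After 2 (nextSibling): p
After 3 (nextSibling): ol
After 4 (previousSibling): p
After 5 (previousSibling): html
After 6 (parentNode): header
After 7 (previousSibling): header (no-op, stayed)
After 8 (lastChild): ol
After 9 (nextSibling): ol (no-op, stayed)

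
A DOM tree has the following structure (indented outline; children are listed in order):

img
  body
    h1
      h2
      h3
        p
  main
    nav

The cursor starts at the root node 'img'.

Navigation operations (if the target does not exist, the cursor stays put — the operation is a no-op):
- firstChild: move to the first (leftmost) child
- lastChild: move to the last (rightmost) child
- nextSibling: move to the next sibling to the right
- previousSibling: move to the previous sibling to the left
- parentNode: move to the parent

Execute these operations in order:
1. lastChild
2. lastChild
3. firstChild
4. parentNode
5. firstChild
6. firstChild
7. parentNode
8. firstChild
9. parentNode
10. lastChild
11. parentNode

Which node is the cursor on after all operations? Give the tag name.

After 1 (lastChild): main
After 2 (lastChild): nav
After 3 (firstChild): nav (no-op, stayed)
After 4 (parentNode): main
After 5 (firstChild): nav
After 6 (firstChild): nav (no-op, stayed)
After 7 (parentNode): main
After 8 (firstChild): nav
After 9 (parentNode): main
After 10 (lastChild): nav
After 11 (parentNode): main

Answer: main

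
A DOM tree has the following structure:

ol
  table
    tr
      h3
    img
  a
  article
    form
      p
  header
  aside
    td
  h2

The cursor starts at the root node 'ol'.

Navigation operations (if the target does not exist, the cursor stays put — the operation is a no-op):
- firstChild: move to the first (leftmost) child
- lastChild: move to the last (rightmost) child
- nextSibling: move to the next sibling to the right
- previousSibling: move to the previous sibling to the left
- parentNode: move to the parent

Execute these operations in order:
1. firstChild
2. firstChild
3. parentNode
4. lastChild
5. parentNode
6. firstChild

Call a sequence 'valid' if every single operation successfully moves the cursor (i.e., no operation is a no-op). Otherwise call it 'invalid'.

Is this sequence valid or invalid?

After 1 (firstChild): table
After 2 (firstChild): tr
After 3 (parentNode): table
After 4 (lastChild): img
After 5 (parentNode): table
After 6 (firstChild): tr

Answer: valid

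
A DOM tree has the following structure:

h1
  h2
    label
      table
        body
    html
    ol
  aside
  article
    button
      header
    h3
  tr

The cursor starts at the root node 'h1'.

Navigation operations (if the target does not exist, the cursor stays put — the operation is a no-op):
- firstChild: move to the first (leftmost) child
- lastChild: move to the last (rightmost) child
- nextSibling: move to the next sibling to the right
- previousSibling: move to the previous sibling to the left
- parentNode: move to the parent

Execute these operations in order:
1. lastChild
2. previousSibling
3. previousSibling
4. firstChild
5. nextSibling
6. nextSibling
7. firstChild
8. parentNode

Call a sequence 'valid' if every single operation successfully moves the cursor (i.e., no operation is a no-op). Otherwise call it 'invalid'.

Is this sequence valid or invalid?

Answer: invalid

Derivation:
After 1 (lastChild): tr
After 2 (previousSibling): article
After 3 (previousSibling): aside
After 4 (firstChild): aside (no-op, stayed)
After 5 (nextSibling): article
After 6 (nextSibling): tr
After 7 (firstChild): tr (no-op, stayed)
After 8 (parentNode): h1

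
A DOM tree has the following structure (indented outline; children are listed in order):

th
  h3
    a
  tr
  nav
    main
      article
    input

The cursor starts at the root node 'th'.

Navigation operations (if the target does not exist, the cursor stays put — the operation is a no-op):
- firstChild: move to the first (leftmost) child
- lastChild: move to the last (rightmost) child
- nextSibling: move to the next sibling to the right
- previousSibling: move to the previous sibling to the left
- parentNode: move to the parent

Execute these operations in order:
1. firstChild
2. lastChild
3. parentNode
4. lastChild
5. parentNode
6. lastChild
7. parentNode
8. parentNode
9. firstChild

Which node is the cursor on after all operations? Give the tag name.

Answer: h3

Derivation:
After 1 (firstChild): h3
After 2 (lastChild): a
After 3 (parentNode): h3
After 4 (lastChild): a
After 5 (parentNode): h3
After 6 (lastChild): a
After 7 (parentNode): h3
After 8 (parentNode): th
After 9 (firstChild): h3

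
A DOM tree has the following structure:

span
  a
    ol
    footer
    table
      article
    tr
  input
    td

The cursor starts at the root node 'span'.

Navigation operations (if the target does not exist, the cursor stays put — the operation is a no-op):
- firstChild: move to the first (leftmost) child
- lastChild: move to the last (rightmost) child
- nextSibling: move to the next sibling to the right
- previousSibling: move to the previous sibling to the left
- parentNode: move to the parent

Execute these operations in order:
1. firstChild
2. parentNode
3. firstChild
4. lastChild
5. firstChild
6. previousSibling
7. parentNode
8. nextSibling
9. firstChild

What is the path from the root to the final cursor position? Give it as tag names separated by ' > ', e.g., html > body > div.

After 1 (firstChild): a
After 2 (parentNode): span
After 3 (firstChild): a
After 4 (lastChild): tr
After 5 (firstChild): tr (no-op, stayed)
After 6 (previousSibling): table
After 7 (parentNode): a
After 8 (nextSibling): input
After 9 (firstChild): td

Answer: span > input > td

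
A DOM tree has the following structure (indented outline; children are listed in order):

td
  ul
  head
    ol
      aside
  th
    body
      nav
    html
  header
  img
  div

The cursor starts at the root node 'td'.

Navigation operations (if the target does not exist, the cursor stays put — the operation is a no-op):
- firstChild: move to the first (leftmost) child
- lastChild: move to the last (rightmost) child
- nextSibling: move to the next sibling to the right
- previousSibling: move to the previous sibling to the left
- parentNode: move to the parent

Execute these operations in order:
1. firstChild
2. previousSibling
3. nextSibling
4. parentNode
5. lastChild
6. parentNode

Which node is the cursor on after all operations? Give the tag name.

After 1 (firstChild): ul
After 2 (previousSibling): ul (no-op, stayed)
After 3 (nextSibling): head
After 4 (parentNode): td
After 5 (lastChild): div
After 6 (parentNode): td

Answer: td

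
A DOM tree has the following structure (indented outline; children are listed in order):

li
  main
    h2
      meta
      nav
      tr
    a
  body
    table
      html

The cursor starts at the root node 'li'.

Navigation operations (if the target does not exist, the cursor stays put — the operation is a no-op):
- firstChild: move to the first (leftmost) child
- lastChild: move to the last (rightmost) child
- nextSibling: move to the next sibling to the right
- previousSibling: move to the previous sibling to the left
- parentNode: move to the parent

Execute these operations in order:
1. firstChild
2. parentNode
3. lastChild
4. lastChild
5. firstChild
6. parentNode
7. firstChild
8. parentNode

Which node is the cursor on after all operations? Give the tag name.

Answer: table

Derivation:
After 1 (firstChild): main
After 2 (parentNode): li
After 3 (lastChild): body
After 4 (lastChild): table
After 5 (firstChild): html
After 6 (parentNode): table
After 7 (firstChild): html
After 8 (parentNode): table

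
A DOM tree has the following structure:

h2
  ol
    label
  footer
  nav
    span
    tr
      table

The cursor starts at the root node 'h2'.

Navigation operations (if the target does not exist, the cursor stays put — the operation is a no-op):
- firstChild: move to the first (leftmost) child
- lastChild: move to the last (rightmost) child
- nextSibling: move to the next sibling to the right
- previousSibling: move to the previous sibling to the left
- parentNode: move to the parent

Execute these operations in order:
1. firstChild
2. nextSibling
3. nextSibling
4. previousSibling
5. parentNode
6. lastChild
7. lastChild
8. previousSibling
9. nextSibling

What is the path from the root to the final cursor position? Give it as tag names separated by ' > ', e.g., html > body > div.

Answer: h2 > nav > tr

Derivation:
After 1 (firstChild): ol
After 2 (nextSibling): footer
After 3 (nextSibling): nav
After 4 (previousSibling): footer
After 5 (parentNode): h2
After 6 (lastChild): nav
After 7 (lastChild): tr
After 8 (previousSibling): span
After 9 (nextSibling): tr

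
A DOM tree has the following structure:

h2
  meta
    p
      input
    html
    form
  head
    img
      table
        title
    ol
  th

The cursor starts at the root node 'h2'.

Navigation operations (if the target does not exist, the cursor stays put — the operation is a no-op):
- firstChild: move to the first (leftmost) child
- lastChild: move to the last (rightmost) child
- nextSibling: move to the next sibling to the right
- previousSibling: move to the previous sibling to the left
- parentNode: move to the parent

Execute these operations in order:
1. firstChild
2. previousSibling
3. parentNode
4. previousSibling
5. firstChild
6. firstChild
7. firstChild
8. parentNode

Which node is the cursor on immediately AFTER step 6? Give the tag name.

After 1 (firstChild): meta
After 2 (previousSibling): meta (no-op, stayed)
After 3 (parentNode): h2
After 4 (previousSibling): h2 (no-op, stayed)
After 5 (firstChild): meta
After 6 (firstChild): p

Answer: p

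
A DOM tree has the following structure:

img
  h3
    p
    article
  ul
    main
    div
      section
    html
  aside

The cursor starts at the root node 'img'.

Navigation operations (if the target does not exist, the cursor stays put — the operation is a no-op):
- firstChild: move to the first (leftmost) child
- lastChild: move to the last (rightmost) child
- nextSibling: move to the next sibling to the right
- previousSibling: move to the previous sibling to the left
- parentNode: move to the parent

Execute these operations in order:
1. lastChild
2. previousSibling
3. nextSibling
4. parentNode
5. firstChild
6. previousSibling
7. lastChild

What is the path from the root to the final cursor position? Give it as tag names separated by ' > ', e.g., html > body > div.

After 1 (lastChild): aside
After 2 (previousSibling): ul
After 3 (nextSibling): aside
After 4 (parentNode): img
After 5 (firstChild): h3
After 6 (previousSibling): h3 (no-op, stayed)
After 7 (lastChild): article

Answer: img > h3 > article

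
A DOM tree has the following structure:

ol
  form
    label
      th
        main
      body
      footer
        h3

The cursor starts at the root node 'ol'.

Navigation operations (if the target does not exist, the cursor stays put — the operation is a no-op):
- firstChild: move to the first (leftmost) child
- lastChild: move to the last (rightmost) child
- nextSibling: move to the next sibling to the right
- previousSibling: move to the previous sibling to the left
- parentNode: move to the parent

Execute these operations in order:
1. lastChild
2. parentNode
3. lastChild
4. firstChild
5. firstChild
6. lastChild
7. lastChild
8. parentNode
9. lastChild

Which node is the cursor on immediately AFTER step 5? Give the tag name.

After 1 (lastChild): form
After 2 (parentNode): ol
After 3 (lastChild): form
After 4 (firstChild): label
After 5 (firstChild): th

Answer: th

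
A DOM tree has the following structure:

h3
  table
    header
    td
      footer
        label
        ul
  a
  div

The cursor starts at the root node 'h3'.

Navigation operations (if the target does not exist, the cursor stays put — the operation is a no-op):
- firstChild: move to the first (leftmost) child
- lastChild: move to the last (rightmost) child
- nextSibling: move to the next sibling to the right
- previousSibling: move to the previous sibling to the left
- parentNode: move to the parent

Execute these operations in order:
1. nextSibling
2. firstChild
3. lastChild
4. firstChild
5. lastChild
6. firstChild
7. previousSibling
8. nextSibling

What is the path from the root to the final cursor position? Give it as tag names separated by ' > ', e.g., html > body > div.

Answer: h3 > table > td > footer > ul

Derivation:
After 1 (nextSibling): h3 (no-op, stayed)
After 2 (firstChild): table
After 3 (lastChild): td
After 4 (firstChild): footer
After 5 (lastChild): ul
After 6 (firstChild): ul (no-op, stayed)
After 7 (previousSibling): label
After 8 (nextSibling): ul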